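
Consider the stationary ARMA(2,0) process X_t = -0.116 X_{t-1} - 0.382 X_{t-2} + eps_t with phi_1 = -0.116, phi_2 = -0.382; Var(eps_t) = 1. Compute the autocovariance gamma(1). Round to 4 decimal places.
\gamma(1) = -0.0990

Multiply the model equation by X_{t-k} and take expectations. With theta_0 = psi_0 = 1 and psi_j the MA(infinity) weights, this gives
  gamma(k) - sum_i phi_i gamma(k-i) = c_k,
  c_k = sigma^2 * sum_{j=k..q} theta_j psi_{j-k}   (c_k = 0 for k > q),
using gamma(-m) = gamma(m).
Pure AR (q = 0): c_0 = sigma^2 = 1, c_k = 0 for k >= 1.
Equations for k = 0, 1, 2 (AR order 2, c_2 = 0):
  (E0) gamma(0) = phi_1 gamma(1) + phi_2 gamma(2) + c_0
  (E1) gamma(1) = phi_1 gamma(0) + phi_2 gamma(1) + c_1
  (E2) gamma(2) = phi_1 gamma(1) + phi_2 gamma(0)
From (E1): gamma(1) = A gamma(0) + B with
  A = phi_1 / (1 - phi_2) = -0.116 / 1.382 = -0.083936,   B = c_1 / (1 - phi_2) = 0 / 1.382 = 0.
Insert (E2) into (E0): gamma(0) (1 - phi_2^2) = phi_1 (1 + phi_2) gamma(1) + c_0.
  phi_1 (1 + phi_2) = (-0.116)(0.618) = -0.071688,   1 - phi_2^2 = 0.854076.
Replace gamma(1) by A gamma(0) + B and collect gamma(0):
  gamma(0) [0.854076 - (-0.071688)(-0.083936)] = c_0 = 1
  gamma(0) * 0.848059 = 1
  gamma(0) = 1 / 0.848059 = 1.179164.
  gamma(1) = A gamma(0) = (-0.083936)(1.179164) = -0.098975.
Therefore gamma(1) = -0.0990 (to 4 decimal places).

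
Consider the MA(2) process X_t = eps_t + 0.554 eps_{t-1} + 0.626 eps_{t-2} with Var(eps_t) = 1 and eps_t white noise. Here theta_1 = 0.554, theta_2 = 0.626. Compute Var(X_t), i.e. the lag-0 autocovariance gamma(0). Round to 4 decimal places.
\gamma(0) = 1.6988

For an MA(q) process X_t = eps_t + sum_i theta_i eps_{t-i} with
Var(eps_t) = sigma^2, the variance is
  gamma(0) = sigma^2 * (1 + sum_i theta_i^2).
  sum_i theta_i^2 = (0.554)^2 + (0.626)^2 = 0.306916 + 0.391876 = 0.698792.
  gamma(0) = 1 * (1 + 0.698792) = 1 * 1.698792 = 1.698792, which rounds to 1.6988.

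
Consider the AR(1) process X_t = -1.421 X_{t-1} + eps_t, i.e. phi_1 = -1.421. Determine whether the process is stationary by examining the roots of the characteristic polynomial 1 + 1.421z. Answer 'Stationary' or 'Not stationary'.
\text{Not stationary}

The AR(p) characteristic polynomial is P(z) = 1 + 1.421z.
Stationarity requires all roots to lie outside the unit circle, i.e. |z| > 1 for every root.
This is linear in z: 1 + (1.421) z = 0  =>  z = -1/(1.421) = -0.70373,  |z| = 0.70373.
Moduli of all roots: 0.7037.
All moduli strictly greater than 1? No.
Verdict: Not stationary.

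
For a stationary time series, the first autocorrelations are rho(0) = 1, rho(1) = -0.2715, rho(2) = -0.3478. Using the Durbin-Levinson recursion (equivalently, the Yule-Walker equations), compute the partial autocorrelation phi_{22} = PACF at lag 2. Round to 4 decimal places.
\phi_{22} = -0.4551

The PACF at lag k is phi_{kk}, the last component of the solution
to the Yule-Walker system G_k phi = r_k where
  (G_k)_{ij} = rho(|i - j|), (r_k)_i = rho(i), i,j = 1..k.
Equivalently, Durbin-Levinson gives phi_{kk} iteratively:
  phi_{11} = rho(1)
  phi_{kk} = [rho(k) - sum_{j=1..k-1} phi_{k-1,j} rho(k-j)]
            / [1 - sum_{j=1..k-1} phi_{k-1,j} rho(j)],
  phi_{k,j} = phi_{k-1,j} - phi_{kk} phi_{k-1,k-j},  j = 1..k-1.
Step k = 1:
  phi_11 = rho(1) = -0.2715.
Step k = 2:
  phi_22 = [rho(2) - phi_11 rho(1)] / [1 - phi_11 rho(1)] = [-0.3478 - (-0.2715)(-0.2715)] / [1 - (-0.2715)(-0.2715)]
         = -0.42151225 / 0.92628775 = -0.4551.
Therefore phi_{22} = -0.4551.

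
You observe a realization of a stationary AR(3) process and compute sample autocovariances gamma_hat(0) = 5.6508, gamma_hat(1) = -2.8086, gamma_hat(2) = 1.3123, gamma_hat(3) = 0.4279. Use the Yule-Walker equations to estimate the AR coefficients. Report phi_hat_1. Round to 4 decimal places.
\hat\phi_{1} = -0.5020

The Yule-Walker equations for an AR(p) process read, in matrix form,
  Gamma_p phi = r_p,   with   (Gamma_p)_{ij} = gamma(|i - j|),
                       (r_p)_i = gamma(i),   i,j = 1..p.
Substitute the sample gammas (Toeplitz matrix and right-hand side of size 3):
  Gamma_p = [[5.6508, -2.8086, 1.3123], [-2.8086, 5.6508, -2.8086], [1.3123, -2.8086, 5.6508]]
  r_p     = [-2.8086, 1.3123, 0.4279]
Written out (R1..R3):
  (R1) 5.6508 phi_1 - 2.8086 phi_2 + 1.3123 phi_3 = -2.8086
  (R2) -2.8086 phi_1 + 5.6508 phi_2 - 2.8086 phi_3 = 1.3123
  (R3) 1.3123 phi_1 - 2.8086 phi_2 + 5.6508 phi_3 = 0.4279
Gaussian elimination:
  R2 <- R2 - (-2.8086/5.6508) R1 = R2 - (-0.497027) R1:  4.25485 phi_2 - 2.156352 phi_3 = -0.08365
  R3 <- R3 - (1.3123/5.6508) R1 = R3 - (0.232233) R1:  -2.156352 phi_2 + 5.346041 phi_3 = 1.080148
  R3 <- R3 - (-2.156352/4.25485) R2 = R3 - (-0.506798) R2:  4.253206 phi_3 = 1.037755
Back-substitution:
  phi_hat_3 = 1.037755 / 4.253206 = 0.243994
  phi_hat_2 = (-0.08365 - (-2.156352)(0.243994)) / 4.25485 = 0.103996
  phi_hat_1 = (-2.8086 - (-2.8086)(0.103996) - (1.3123)(0.243994)) / 5.6508 = -0.502002
So phi_hat = [-0.5020, 0.1040, 0.2440].
Therefore phi_hat_1 = -0.5020.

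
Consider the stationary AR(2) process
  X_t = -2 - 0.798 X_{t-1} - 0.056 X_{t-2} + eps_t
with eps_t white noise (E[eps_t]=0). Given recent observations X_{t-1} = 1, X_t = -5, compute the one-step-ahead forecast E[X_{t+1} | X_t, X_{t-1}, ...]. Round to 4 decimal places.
E[X_{t+1} \mid \mathcal F_t] = 1.9340

For an AR(p) model X_t = c + sum_i phi_i X_{t-i} + eps_t, the
one-step-ahead conditional mean is
  E[X_{t+1} | X_t, ...] = c + sum_i phi_i X_{t+1-i}.
Substitute known values:
  E[X_{t+1} | ...] = -2 + (-0.798) * (-5) + (-0.056) * (1)
                   = 1.9340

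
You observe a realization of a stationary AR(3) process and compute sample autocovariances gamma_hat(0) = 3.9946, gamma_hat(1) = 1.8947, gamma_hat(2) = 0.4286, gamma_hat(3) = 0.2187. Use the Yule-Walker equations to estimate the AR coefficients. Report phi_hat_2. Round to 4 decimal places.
\hat\phi_{2} = -0.2010

The Yule-Walker equations for an AR(p) process read, in matrix form,
  Gamma_p phi = r_p,   with   (Gamma_p)_{ij} = gamma(|i - j|),
                       (r_p)_i = gamma(i),   i,j = 1..p.
Substitute the sample gammas (Toeplitz matrix and right-hand side of size 3):
  Gamma_p = [[3.9946, 1.8947, 0.4286], [1.8947, 3.9946, 1.8947], [0.4286, 1.8947, 3.9946]]
  r_p     = [1.8947, 0.4286, 0.2187]
Written out (R1..R3):
  (R1) 3.9946 phi_1 + 1.8947 phi_2 + 0.4286 phi_3 = 1.8947
  (R2) 1.8947 phi_1 + 3.9946 phi_2 + 1.8947 phi_3 = 0.4286
  (R3) 0.4286 phi_1 + 1.8947 phi_2 + 3.9946 phi_3 = 0.2187
Gaussian elimination:
  R2 <- R2 - (1.8947/3.9946) R1 = R2 - (0.474315) R1:  3.095915 phi_2 + 1.691408 phi_3 = -0.470085
  R3 <- R3 - (0.4286/3.9946) R1 = R3 - (0.107295) R1:  1.691408 phi_2 + 3.948613 phi_3 = 0.015408
  R3 <- R3 - (1.691408/3.095915) R2 = R3 - (0.546336) R2:  3.024537 phi_3 = 0.272233
Back-substitution:
  phi_hat_3 = 0.272233 / 3.024537 = 0.090008
  phi_hat_2 = (-0.470085 - (1.691408)(0.090008)) / 3.095915 = -0.201015
  phi_hat_1 = (1.8947 - (1.8947)(-0.201015) - (0.4286)(0.090008)) / 3.9946 = 0.560002
So phi_hat = [0.5600, -0.2010, 0.0900].
Therefore phi_hat_2 = -0.2010.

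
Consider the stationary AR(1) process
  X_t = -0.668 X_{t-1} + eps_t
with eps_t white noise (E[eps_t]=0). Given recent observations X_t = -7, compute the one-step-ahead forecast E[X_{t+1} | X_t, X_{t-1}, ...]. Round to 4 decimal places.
E[X_{t+1} \mid \mathcal F_t] = 4.6760

For an AR(p) model X_t = c + sum_i phi_i X_{t-i} + eps_t, the
one-step-ahead conditional mean is
  E[X_{t+1} | X_t, ...] = c + sum_i phi_i X_{t+1-i}.
Substitute known values:
  E[X_{t+1} | ...] = (-0.668) * (-7)
                   = 4.6760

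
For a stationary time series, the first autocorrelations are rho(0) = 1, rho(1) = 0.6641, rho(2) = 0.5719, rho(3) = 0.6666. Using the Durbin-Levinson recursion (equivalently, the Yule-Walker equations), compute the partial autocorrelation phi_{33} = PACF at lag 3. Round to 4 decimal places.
\phi_{33} = 0.4169

The PACF at lag k is phi_{kk}, the last component of the solution
to the Yule-Walker system G_k phi = r_k where
  (G_k)_{ij} = rho(|i - j|), (r_k)_i = rho(i), i,j = 1..k.
Equivalently, Durbin-Levinson gives phi_{kk} iteratively:
  phi_{11} = rho(1)
  phi_{kk} = [rho(k) - sum_{j=1..k-1} phi_{k-1,j} rho(k-j)]
            / [1 - sum_{j=1..k-1} phi_{k-1,j} rho(j)],
  phi_{k,j} = phi_{k-1,j} - phi_{kk} phi_{k-1,k-j},  j = 1..k-1.
Step k = 1:
  phi_11 = rho(1) = 0.6641.
Step k = 2:
  phi_22 = [rho(2) - phi_11 rho(1)] / [1 - phi_11 rho(1)] = [0.5719 - (0.6641)(0.6641)] / [1 - (0.6641)(0.6641)]
         = 0.13087119 / 0.55897119 = 0.234129.
  Update: phi_21 = phi_11 - phi_22 phi_11 = 0.6641 - (0.234129)(0.6641) = 0.508615.
Step k = 3:
  phi_33 = [rho(3) - phi_21 rho(2) - phi_22 rho(1)] / [1 - phi_21 rho(1) - phi_22 rho(2)]
    numerator   = 0.6666 - (0.508615)(0.5719) - (0.234129)(0.6641) = 0.22023814
    denominator = 1 - (0.508615)(0.6641) - (0.234129)(0.5719) = 0.52833049
  phi_33 = 0.22023814 / 0.52833049 = 0.4169.
Therefore phi_{33} = 0.4169.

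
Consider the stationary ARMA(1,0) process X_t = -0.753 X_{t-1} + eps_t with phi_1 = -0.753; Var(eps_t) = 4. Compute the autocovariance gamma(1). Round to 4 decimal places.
\gamma(1) = -6.9563

Multiply the model equation by X_{t-k} and take expectations. With theta_0 = psi_0 = 1 and psi_j the MA(infinity) weights, this gives
  gamma(k) - sum_i phi_i gamma(k-i) = c_k,
  c_k = sigma^2 * sum_{j=k..q} theta_j psi_{j-k}   (c_k = 0 for k > q),
using gamma(-m) = gamma(m).
Pure AR (q = 0): c_0 = sigma^2 = 4, c_k = 0 for k >= 1.
Equations for k = 0 and k = 1 (AR order 1):
  gamma(0) = phi_1 gamma(1) + c_0
  gamma(1) = phi_1 gamma(0) + c_1
Substituting the second into the first: gamma(0) (1 - phi_1^2) = c_0 + phi_1 c_1, so
  gamma(0) = c_0 / (1 - phi_1^2) = 4 / (1 - (-0.753)^2) = 4 / 0.432991 = 9.238067.
  gamma(1) = phi_1 gamma(0) = (-0.753)(9.238067) = -6.956265.
Therefore gamma(1) = -6.9563 (to 4 decimal places).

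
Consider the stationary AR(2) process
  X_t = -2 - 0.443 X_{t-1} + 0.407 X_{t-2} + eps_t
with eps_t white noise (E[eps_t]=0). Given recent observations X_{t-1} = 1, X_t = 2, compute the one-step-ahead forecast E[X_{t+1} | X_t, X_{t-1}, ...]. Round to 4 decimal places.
E[X_{t+1} \mid \mathcal F_t] = -2.4790

For an AR(p) model X_t = c + sum_i phi_i X_{t-i} + eps_t, the
one-step-ahead conditional mean is
  E[X_{t+1} | X_t, ...] = c + sum_i phi_i X_{t+1-i}.
Substitute known values:
  E[X_{t+1} | ...] = -2 + (-0.443) * (2) + (0.407) * (1)
                   = -2.4790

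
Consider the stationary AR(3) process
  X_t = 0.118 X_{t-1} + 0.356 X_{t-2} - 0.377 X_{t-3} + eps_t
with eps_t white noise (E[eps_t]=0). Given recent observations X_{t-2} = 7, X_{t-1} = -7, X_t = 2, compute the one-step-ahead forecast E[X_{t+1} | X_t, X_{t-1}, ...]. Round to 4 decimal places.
E[X_{t+1} \mid \mathcal F_t] = -4.8950

For an AR(p) model X_t = c + sum_i phi_i X_{t-i} + eps_t, the
one-step-ahead conditional mean is
  E[X_{t+1} | X_t, ...] = c + sum_i phi_i X_{t+1-i}.
Substitute known values:
  E[X_{t+1} | ...] = (0.118) * (2) + (0.356) * (-7) + (-0.377) * (7)
                   = -4.8950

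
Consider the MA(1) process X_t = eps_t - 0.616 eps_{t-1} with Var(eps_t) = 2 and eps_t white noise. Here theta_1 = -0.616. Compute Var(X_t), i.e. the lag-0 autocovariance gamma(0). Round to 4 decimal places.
\gamma(0) = 2.7589

For an MA(q) process X_t = eps_t + sum_i theta_i eps_{t-i} with
Var(eps_t) = sigma^2, the variance is
  gamma(0) = sigma^2 * (1 + sum_i theta_i^2).
  sum_i theta_i^2 = (-0.616)^2 = 0.379456.
  gamma(0) = 2 * (1 + 0.379456) = 2 * 1.379456 = 2.758912, which rounds to 2.7589.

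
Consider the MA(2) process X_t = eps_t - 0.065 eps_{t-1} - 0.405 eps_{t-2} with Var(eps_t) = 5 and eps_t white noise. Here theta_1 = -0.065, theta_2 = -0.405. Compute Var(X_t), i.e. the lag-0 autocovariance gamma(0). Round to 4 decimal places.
\gamma(0) = 5.8413

For an MA(q) process X_t = eps_t + sum_i theta_i eps_{t-i} with
Var(eps_t) = sigma^2, the variance is
  gamma(0) = sigma^2 * (1 + sum_i theta_i^2).
  sum_i theta_i^2 = (-0.065)^2 + (-0.405)^2 = 0.004225 + 0.164025 = 0.16825.
  gamma(0) = 5 * (1 + 0.16825) = 5 * 1.16825 = 5.84125, which rounds to 5.8413.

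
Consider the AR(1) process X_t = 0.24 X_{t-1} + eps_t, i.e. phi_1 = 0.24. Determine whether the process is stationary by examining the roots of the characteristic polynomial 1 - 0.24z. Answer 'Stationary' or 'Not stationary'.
\text{Stationary}

The AR(p) characteristic polynomial is P(z) = 1 - 0.24z.
Stationarity requires all roots to lie outside the unit circle, i.e. |z| > 1 for every root.
This is linear in z: 1 + (-0.24) z = 0  =>  z = -1/(-0.24) = 4.166667,  |z| = 4.166667.
Moduli of all roots: 4.1667.
All moduli strictly greater than 1? Yes.
Verdict: Stationary.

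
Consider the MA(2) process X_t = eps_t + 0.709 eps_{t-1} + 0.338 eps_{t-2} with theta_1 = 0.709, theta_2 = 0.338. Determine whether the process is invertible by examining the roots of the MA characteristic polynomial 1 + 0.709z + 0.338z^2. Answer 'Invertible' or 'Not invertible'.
\text{Invertible}

The MA(q) characteristic polynomial is P(z) = 1 + 0.709z + 0.338z^2.
Invertibility requires all roots to lie outside the unit circle, i.e. |z| > 1 for every root.
Set 1 + (0.709) z + (0.338) z^2 = 0, i.e. a z^2 + b z + c = 0 with a = 0.338, b = 0.709, c = 1.
Discriminant D = b^2 - 4ac = (0.709)^2 - 4*(0.338)*1 = 0.502681 - (1.352) = -0.849319.
D < 0, so the roots are the complex-conjugate pair z = (-b +/- i sqrt(-D)) / (2a) = -1.0488 +/- 1.3633i.
For a conjugate pair |z|^2 = z * conj(z) = (product of roots) = c/a = 1/(0.338) = 2.95858, so |z| = sqrt(2.95858) = 1.7201 for both roots.
Moduli of all roots: 1.7201, 1.7201.
All moduli strictly greater than 1? Yes.
Verdict: Invertible.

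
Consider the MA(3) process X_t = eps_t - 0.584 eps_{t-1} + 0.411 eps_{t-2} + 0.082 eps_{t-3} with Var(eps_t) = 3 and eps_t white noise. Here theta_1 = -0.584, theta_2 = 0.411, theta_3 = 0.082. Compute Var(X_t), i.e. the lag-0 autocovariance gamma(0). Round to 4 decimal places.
\gamma(0) = 4.5501

For an MA(q) process X_t = eps_t + sum_i theta_i eps_{t-i} with
Var(eps_t) = sigma^2, the variance is
  gamma(0) = sigma^2 * (1 + sum_i theta_i^2).
  sum_i theta_i^2 = (-0.584)^2 + (0.411)^2 + (0.082)^2 = 0.341056 + 0.168921 + 0.006724 = 0.516701.
  gamma(0) = 3 * (1 + 0.516701) = 3 * 1.516701 = 4.550103, which rounds to 4.5501.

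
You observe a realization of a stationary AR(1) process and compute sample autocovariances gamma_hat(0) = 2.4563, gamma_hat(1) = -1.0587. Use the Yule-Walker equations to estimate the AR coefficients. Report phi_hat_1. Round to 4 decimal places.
\hat\phi_{1} = -0.4310

The Yule-Walker equations for an AR(p) process read, in matrix form,
  Gamma_p phi = r_p,   with   (Gamma_p)_{ij} = gamma(|i - j|),
                       (r_p)_i = gamma(i),   i,j = 1..p.
Substitute the sample gammas (Toeplitz matrix and right-hand side of size 1):
  Gamma_p = [[2.4563]]
  r_p     = [-1.0587]
With p = 1 this is the single equation gamma(0) phi_1 = gamma(1):
  phi_hat_1 = gamma(1) / gamma(0) = -1.0587 / 2.4563 = -0.4310.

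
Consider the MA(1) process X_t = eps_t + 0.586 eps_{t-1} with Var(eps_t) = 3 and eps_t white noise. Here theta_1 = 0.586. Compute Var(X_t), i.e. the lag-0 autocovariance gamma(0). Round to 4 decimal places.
\gamma(0) = 4.0302

For an MA(q) process X_t = eps_t + sum_i theta_i eps_{t-i} with
Var(eps_t) = sigma^2, the variance is
  gamma(0) = sigma^2 * (1 + sum_i theta_i^2).
  sum_i theta_i^2 = (0.586)^2 = 0.343396.
  gamma(0) = 3 * (1 + 0.343396) = 3 * 1.343396 = 4.030188, which rounds to 4.0302.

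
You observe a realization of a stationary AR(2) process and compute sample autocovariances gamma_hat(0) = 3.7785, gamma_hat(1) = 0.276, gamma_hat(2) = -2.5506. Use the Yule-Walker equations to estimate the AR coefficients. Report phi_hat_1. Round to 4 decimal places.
\hat\phi_{1} = 0.1230

The Yule-Walker equations for an AR(p) process read, in matrix form,
  Gamma_p phi = r_p,   with   (Gamma_p)_{ij} = gamma(|i - j|),
                       (r_p)_i = gamma(i),   i,j = 1..p.
Substitute the sample gammas (Toeplitz matrix and right-hand side of size 2):
  Gamma_p = [[3.7785, 0.276], [0.276, 3.7785]]
  r_p     = [0.276, -2.5506]
Written out:
  3.7785 phi_1 + 0.276 phi_2 = 0.276
  0.276 phi_1 + 3.7785 phi_2 = -2.5506
Solve by Cramer's rule:
  det = gamma(0)^2 - gamma(1)^2 = (3.7785)^2 - (0.276)^2 = 14.27706225 - 0.076176 = 14.20088625
  phi_hat_1 = [gamma(1) gamma(0) - gamma(1) gamma(2)] / det = [(0.276)(3.7785) - (0.276)(-2.5506)] / 14.20088625 = 1.7468316 / 14.20088625 = 0.123
  phi_hat_2 = [gamma(0) gamma(2) - gamma(1)^2] / det = [(3.7785)(-2.5506) - (0.276)^2] / 14.20088625 = -9.7136181 / 14.20088625 = -0.684
So phi_hat = [0.1230, -0.6840].
Therefore phi_hat_1 = 0.1230.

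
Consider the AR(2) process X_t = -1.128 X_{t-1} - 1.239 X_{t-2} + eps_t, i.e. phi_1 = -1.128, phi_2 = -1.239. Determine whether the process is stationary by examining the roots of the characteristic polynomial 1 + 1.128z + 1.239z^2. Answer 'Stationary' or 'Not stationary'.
\text{Not stationary}

The AR(p) characteristic polynomial is P(z) = 1 + 1.128z + 1.239z^2.
Stationarity requires all roots to lie outside the unit circle, i.e. |z| > 1 for every root.
Set 1 + (1.128) z + (1.239) z^2 = 0, i.e. a z^2 + b z + c = 0 with a = 1.239, b = 1.128, c = 1.
Discriminant D = b^2 - 4ac = (1.128)^2 - 4*(1.239)*1 = 1.272384 - (4.956) = -3.683616.
D < 0, so the roots are the complex-conjugate pair z = (-b +/- i sqrt(-D)) / (2a) = -0.4552 +/- 0.7745i.
For a conjugate pair |z|^2 = z * conj(z) = (product of roots) = c/a = 1/(1.239) = 0.807103, so |z| = sqrt(0.807103) = 0.8984 for both roots.
Moduli of all roots: 0.8984, 0.8984.
All moduli strictly greater than 1? No.
Verdict: Not stationary.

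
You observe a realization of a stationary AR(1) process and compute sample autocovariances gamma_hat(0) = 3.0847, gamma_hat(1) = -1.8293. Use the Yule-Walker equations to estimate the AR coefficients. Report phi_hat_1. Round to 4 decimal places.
\hat\phi_{1} = -0.5930

The Yule-Walker equations for an AR(p) process read, in matrix form,
  Gamma_p phi = r_p,   with   (Gamma_p)_{ij} = gamma(|i - j|),
                       (r_p)_i = gamma(i),   i,j = 1..p.
Substitute the sample gammas (Toeplitz matrix and right-hand side of size 1):
  Gamma_p = [[3.0847]]
  r_p     = [-1.8293]
With p = 1 this is the single equation gamma(0) phi_1 = gamma(1):
  phi_hat_1 = gamma(1) / gamma(0) = -1.8293 / 3.0847 = -0.5930.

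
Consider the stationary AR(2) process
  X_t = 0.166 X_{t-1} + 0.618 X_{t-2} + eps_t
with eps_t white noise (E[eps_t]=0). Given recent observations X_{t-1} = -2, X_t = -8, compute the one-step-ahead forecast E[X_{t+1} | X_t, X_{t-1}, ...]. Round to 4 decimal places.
E[X_{t+1} \mid \mathcal F_t] = -2.5640

For an AR(p) model X_t = c + sum_i phi_i X_{t-i} + eps_t, the
one-step-ahead conditional mean is
  E[X_{t+1} | X_t, ...] = c + sum_i phi_i X_{t+1-i}.
Substitute known values:
  E[X_{t+1} | ...] = (0.166) * (-8) + (0.618) * (-2)
                   = -2.5640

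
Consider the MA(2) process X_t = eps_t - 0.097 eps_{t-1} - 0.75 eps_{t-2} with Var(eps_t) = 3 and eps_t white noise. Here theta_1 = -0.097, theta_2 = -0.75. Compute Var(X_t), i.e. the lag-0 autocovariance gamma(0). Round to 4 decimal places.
\gamma(0) = 4.7157

For an MA(q) process X_t = eps_t + sum_i theta_i eps_{t-i} with
Var(eps_t) = sigma^2, the variance is
  gamma(0) = sigma^2 * (1 + sum_i theta_i^2).
  sum_i theta_i^2 = (-0.097)^2 + (-0.75)^2 = 0.009409 + 0.5625 = 0.571909.
  gamma(0) = 3 * (1 + 0.571909) = 3 * 1.571909 = 4.715727, which rounds to 4.7157.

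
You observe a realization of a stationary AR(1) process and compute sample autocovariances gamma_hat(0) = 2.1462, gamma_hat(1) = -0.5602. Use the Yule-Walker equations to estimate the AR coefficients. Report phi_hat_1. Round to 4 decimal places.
\hat\phi_{1} = -0.2610

The Yule-Walker equations for an AR(p) process read, in matrix form,
  Gamma_p phi = r_p,   with   (Gamma_p)_{ij} = gamma(|i - j|),
                       (r_p)_i = gamma(i),   i,j = 1..p.
Substitute the sample gammas (Toeplitz matrix and right-hand side of size 1):
  Gamma_p = [[2.1462]]
  r_p     = [-0.5602]
With p = 1 this is the single equation gamma(0) phi_1 = gamma(1):
  phi_hat_1 = gamma(1) / gamma(0) = -0.5602 / 2.1462 = -0.2610.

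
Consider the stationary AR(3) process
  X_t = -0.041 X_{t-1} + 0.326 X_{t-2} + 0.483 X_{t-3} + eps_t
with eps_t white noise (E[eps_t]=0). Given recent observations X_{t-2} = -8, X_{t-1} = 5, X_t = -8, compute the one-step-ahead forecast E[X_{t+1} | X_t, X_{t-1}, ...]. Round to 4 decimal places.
E[X_{t+1} \mid \mathcal F_t] = -1.9060

For an AR(p) model X_t = c + sum_i phi_i X_{t-i} + eps_t, the
one-step-ahead conditional mean is
  E[X_{t+1} | X_t, ...] = c + sum_i phi_i X_{t+1-i}.
Substitute known values:
  E[X_{t+1} | ...] = (-0.041) * (-8) + (0.326) * (5) + (0.483) * (-8)
                   = -1.9060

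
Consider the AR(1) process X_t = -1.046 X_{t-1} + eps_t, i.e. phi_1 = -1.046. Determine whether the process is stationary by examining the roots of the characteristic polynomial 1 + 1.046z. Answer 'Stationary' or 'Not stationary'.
\text{Not stationary}

The AR(p) characteristic polynomial is P(z) = 1 + 1.046z.
Stationarity requires all roots to lie outside the unit circle, i.e. |z| > 1 for every root.
This is linear in z: 1 + (1.046) z = 0  =>  z = -1/(1.046) = -0.956023,  |z| = 0.956023.
Moduli of all roots: 0.9560.
All moduli strictly greater than 1? No.
Verdict: Not stationary.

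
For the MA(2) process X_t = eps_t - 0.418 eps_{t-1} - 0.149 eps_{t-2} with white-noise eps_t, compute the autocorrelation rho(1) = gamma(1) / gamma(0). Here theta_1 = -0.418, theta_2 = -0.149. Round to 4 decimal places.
\rho(1) = -0.2972

For an MA(q) process with theta_0 = 1, the autocovariance is
  gamma(k) = sigma^2 * sum_{i=0..q-k} theta_i * theta_{i+k},
and rho(k) = gamma(k) / gamma(0). Sigma^2 cancels.
  numerator   = (1)*(-0.418) + (-0.418)*(-0.149) = -0.355718.
  denominator = (1)^2 + (-0.418)^2 + (-0.149)^2 = 1.196925.
  rho(1) = -0.355718 / 1.196925 = -0.2972.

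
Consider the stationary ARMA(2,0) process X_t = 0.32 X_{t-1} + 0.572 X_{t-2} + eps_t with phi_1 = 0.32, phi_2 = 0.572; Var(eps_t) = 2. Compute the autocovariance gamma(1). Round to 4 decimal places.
\gamma(1) = 5.0397

Multiply the model equation by X_{t-k} and take expectations. With theta_0 = psi_0 = 1 and psi_j the MA(infinity) weights, this gives
  gamma(k) - sum_i phi_i gamma(k-i) = c_k,
  c_k = sigma^2 * sum_{j=k..q} theta_j psi_{j-k}   (c_k = 0 for k > q),
using gamma(-m) = gamma(m).
Pure AR (q = 0): c_0 = sigma^2 = 2, c_k = 0 for k >= 1.
Equations for k = 0, 1, 2 (AR order 2, c_2 = 0):
  (E0) gamma(0) = phi_1 gamma(1) + phi_2 gamma(2) + c_0
  (E1) gamma(1) = phi_1 gamma(0) + phi_2 gamma(1) + c_1
  (E2) gamma(2) = phi_1 gamma(1) + phi_2 gamma(0)
From (E1): gamma(1) = A gamma(0) + B with
  A = phi_1 / (1 - phi_2) = 0.32 / 0.428 = 0.747664,   B = c_1 / (1 - phi_2) = 0 / 0.428 = 0.
Insert (E2) into (E0): gamma(0) (1 - phi_2^2) = phi_1 (1 + phi_2) gamma(1) + c_0.
  phi_1 (1 + phi_2) = (0.32)(1.572) = 0.50304,   1 - phi_2^2 = 0.672816.
Replace gamma(1) by A gamma(0) + B and collect gamma(0):
  gamma(0) [0.672816 - (0.50304)(0.747664)] = c_0 = 2
  gamma(0) * 0.296711 = 2
  gamma(0) = 2 / 0.296711 = 6.740558.
  gamma(1) = A gamma(0) = (0.747664)(6.740558) = 5.03967.
Therefore gamma(1) = 5.0397 (to 4 decimal places).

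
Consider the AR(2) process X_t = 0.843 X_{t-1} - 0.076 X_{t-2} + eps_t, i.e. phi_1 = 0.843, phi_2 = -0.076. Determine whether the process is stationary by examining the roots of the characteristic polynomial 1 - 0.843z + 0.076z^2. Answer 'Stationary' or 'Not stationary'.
\text{Stationary}

The AR(p) characteristic polynomial is P(z) = 1 - 0.843z + 0.076z^2.
Stationarity requires all roots to lie outside the unit circle, i.e. |z| > 1 for every root.
Set 1 + (-0.843) z + (0.076) z^2 = 0, i.e. a z^2 + b z + c = 0 with a = 0.076, b = -0.843, c = 1.
Discriminant D = b^2 - 4ac = (-0.843)^2 - 4*(0.076)*1 = 0.710649 - (0.304) = 0.406649.
D >= 0, so the roots are real: z = (-b +/- sqrt(D)) / (2a) = (0.843 +/- 0.63769) / (0.152).
  z_1 = (0.843 + 0.63769) / (0.152) = 9.7414,   |z_1| = 9.7414.
  z_2 = (0.843 - 0.63769) / (0.152) = 1.3507,   |z_2| = 1.3507.
Moduli of all roots: 9.7414, 1.3507.
All moduli strictly greater than 1? Yes.
Verdict: Stationary.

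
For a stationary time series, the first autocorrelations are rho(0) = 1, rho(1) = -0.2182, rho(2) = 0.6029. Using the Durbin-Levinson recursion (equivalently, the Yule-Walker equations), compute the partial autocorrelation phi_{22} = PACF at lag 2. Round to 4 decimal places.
\phi_{22} = 0.5830

The PACF at lag k is phi_{kk}, the last component of the solution
to the Yule-Walker system G_k phi = r_k where
  (G_k)_{ij} = rho(|i - j|), (r_k)_i = rho(i), i,j = 1..k.
Equivalently, Durbin-Levinson gives phi_{kk} iteratively:
  phi_{11} = rho(1)
  phi_{kk} = [rho(k) - sum_{j=1..k-1} phi_{k-1,j} rho(k-j)]
            / [1 - sum_{j=1..k-1} phi_{k-1,j} rho(j)],
  phi_{k,j} = phi_{k-1,j} - phi_{kk} phi_{k-1,k-j},  j = 1..k-1.
Step k = 1:
  phi_11 = rho(1) = -0.2182.
Step k = 2:
  phi_22 = [rho(2) - phi_11 rho(1)] / [1 - phi_11 rho(1)] = [0.6029 - (-0.2182)(-0.2182)] / [1 - (-0.2182)(-0.2182)]
         = 0.55528876 / 0.95238876 = 0.583.
Therefore phi_{22} = 0.5830.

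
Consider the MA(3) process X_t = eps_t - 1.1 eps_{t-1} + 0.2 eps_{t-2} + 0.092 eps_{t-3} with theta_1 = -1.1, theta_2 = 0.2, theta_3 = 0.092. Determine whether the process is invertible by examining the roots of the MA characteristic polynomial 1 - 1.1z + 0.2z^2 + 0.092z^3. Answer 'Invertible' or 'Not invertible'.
\text{Invertible}

The MA(q) characteristic polynomial is P(z) = 1 - 1.1z + 0.2z^2 + 0.092z^3.
Invertibility requires all roots to lie outside the unit circle, i.e. |z| > 1 for every root.
Degree 3: look for a simple real root z0 first, then factor out (1 - z/z0) and solve the remaining quadratic.
Testing z0 = -5: P(-5) = 1 + (-1.1)(-5) + (0.2)(-5)^2 + (0.092)(-5)^3
  = 1 + (5.5) + (5) + (-11.5) = 0.  So z_0 = -5 is a root, |z_0| = 5.
Divide out the factor (1 + 0.2 z) = (1 - z/z0) (since 1/z0 = -0.2):
  P(z) = (1 + 0.2 z)(1 + (-1.3) z + (0.46) z^2)
  [check: z-coef -1.3 - (-0.2) = -1.1; z^2-coef 0.46 - (-0.2)(-1.3) = 0.2; z^3-coef -(-0.2)(0.46) = 0.092.]
Remaining roots from the quadratic factor 1 + (-1.3) z + (0.46) z^2:
  Set 1 + (-1.3) z + (0.46) z^2 = 0, i.e. a z^2 + b z + c = 0 with a = 0.46, b = -1.3, c = 1.
  Discriminant D = b^2 - 4ac = (-1.3)^2 - 4*(0.46)*1 = 1.69 - (1.84) = -0.15.
  D < 0, so the roots are the complex-conjugate pair z = (-b +/- i sqrt(-D)) / (2a) = 1.413 +/- 0.421i.
  For a conjugate pair |z|^2 = z * conj(z) = (product of roots) = c/a = 1/(0.46) = 2.173913, so |z| = sqrt(2.173913) = 1.4744 for both roots.
Moduli of all roots: 5.0000, 1.4744, 1.4744.
All moduli strictly greater than 1? Yes.
Verdict: Invertible.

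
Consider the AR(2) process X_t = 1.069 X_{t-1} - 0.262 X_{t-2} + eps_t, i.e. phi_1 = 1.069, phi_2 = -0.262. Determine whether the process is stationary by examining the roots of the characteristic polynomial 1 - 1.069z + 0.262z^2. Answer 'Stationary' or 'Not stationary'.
\text{Stationary}

The AR(p) characteristic polynomial is P(z) = 1 - 1.069z + 0.262z^2.
Stationarity requires all roots to lie outside the unit circle, i.e. |z| > 1 for every root.
Set 1 + (-1.069) z + (0.262) z^2 = 0, i.e. a z^2 + b z + c = 0 with a = 0.262, b = -1.069, c = 1.
Discriminant D = b^2 - 4ac = (-1.069)^2 - 4*(0.262)*1 = 1.142761 - (1.048) = 0.094761.
D >= 0, so the roots are real: z = (-b +/- sqrt(D)) / (2a) = (1.069 +/- 0.307833) / (0.524).
  z_1 = (1.069 + 0.307833) / (0.524) = 2.6275,   |z_1| = 2.6275.
  z_2 = (1.069 - 0.307833) / (0.524) = 1.4526,   |z_2| = 1.4526.
Moduli of all roots: 2.6275, 1.4526.
All moduli strictly greater than 1? Yes.
Verdict: Stationary.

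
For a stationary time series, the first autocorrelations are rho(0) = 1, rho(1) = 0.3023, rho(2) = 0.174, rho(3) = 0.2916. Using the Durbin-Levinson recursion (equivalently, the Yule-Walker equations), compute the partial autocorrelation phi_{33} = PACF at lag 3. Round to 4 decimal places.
\phi_{33} = 0.2400

The PACF at lag k is phi_{kk}, the last component of the solution
to the Yule-Walker system G_k phi = r_k where
  (G_k)_{ij} = rho(|i - j|), (r_k)_i = rho(i), i,j = 1..k.
Equivalently, Durbin-Levinson gives phi_{kk} iteratively:
  phi_{11} = rho(1)
  phi_{kk} = [rho(k) - sum_{j=1..k-1} phi_{k-1,j} rho(k-j)]
            / [1 - sum_{j=1..k-1} phi_{k-1,j} rho(j)],
  phi_{k,j} = phi_{k-1,j} - phi_{kk} phi_{k-1,k-j},  j = 1..k-1.
Step k = 1:
  phi_11 = rho(1) = 0.3023.
Step k = 2:
  phi_22 = [rho(2) - phi_11 rho(1)] / [1 - phi_11 rho(1)] = [0.174 - (0.3023)(0.3023)] / [1 - (0.3023)(0.3023)]
         = 0.08261471 / 0.90861471 = 0.090924.
  Update: phi_21 = phi_11 - phi_22 phi_11 = 0.3023 - (0.090924)(0.3023) = 0.274814.
Step k = 3:
  phi_33 = [rho(3) - phi_21 rho(2) - phi_22 rho(1)] / [1 - phi_21 rho(1) - phi_22 rho(2)]
    numerator   = 0.2916 - (0.274814)(0.174) - (0.090924)(0.3023) = 0.21629614
    denominator = 1 - (0.274814)(0.3023) - (0.090924)(0.174) = 0.90110307
  phi_33 = 0.21629614 / 0.90110307 = 0.24.
Therefore phi_{33} = 0.2400.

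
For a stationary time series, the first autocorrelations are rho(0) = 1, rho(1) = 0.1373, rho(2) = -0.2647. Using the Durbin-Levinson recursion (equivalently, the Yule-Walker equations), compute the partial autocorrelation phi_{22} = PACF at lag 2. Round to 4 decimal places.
\phi_{22} = -0.2890

The PACF at lag k is phi_{kk}, the last component of the solution
to the Yule-Walker system G_k phi = r_k where
  (G_k)_{ij} = rho(|i - j|), (r_k)_i = rho(i), i,j = 1..k.
Equivalently, Durbin-Levinson gives phi_{kk} iteratively:
  phi_{11} = rho(1)
  phi_{kk} = [rho(k) - sum_{j=1..k-1} phi_{k-1,j} rho(k-j)]
            / [1 - sum_{j=1..k-1} phi_{k-1,j} rho(j)],
  phi_{k,j} = phi_{k-1,j} - phi_{kk} phi_{k-1,k-j},  j = 1..k-1.
Step k = 1:
  phi_11 = rho(1) = 0.1373.
Step k = 2:
  phi_22 = [rho(2) - phi_11 rho(1)] / [1 - phi_11 rho(1)] = [-0.2647 - (0.1373)(0.1373)] / [1 - (0.1373)(0.1373)]
         = -0.28355129 / 0.98114871 = -0.289.
Therefore phi_{22} = -0.2890.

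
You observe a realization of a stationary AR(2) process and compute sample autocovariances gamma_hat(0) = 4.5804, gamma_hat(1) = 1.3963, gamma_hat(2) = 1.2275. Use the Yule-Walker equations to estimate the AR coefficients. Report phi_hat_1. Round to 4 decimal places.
\hat\phi_{1} = 0.2460

The Yule-Walker equations for an AR(p) process read, in matrix form,
  Gamma_p phi = r_p,   with   (Gamma_p)_{ij} = gamma(|i - j|),
                       (r_p)_i = gamma(i),   i,j = 1..p.
Substitute the sample gammas (Toeplitz matrix and right-hand side of size 2):
  Gamma_p = [[4.5804, 1.3963], [1.3963, 4.5804]]
  r_p     = [1.3963, 1.2275]
Written out:
  4.5804 phi_1 + 1.3963 phi_2 = 1.3963
  1.3963 phi_1 + 4.5804 phi_2 = 1.2275
Solve by Cramer's rule:
  det = gamma(0)^2 - gamma(1)^2 = (4.5804)^2 - (1.3963)^2 = 20.98006416 - 1.94965369 = 19.03041047
  phi_hat_1 = [gamma(1) gamma(0) - gamma(1) gamma(2)] / det = [(1.3963)(4.5804) - (1.3963)(1.2275)] / 19.03041047 = 4.68165427 / 19.03041047 = 0.246
  phi_hat_2 = [gamma(0) gamma(2) - gamma(1)^2] / det = [(4.5804)(1.2275) - (1.3963)^2] / 19.03041047 = 3.67278731 / 19.03041047 = 0.193
So phi_hat = [0.2460, 0.1930].
Therefore phi_hat_1 = 0.2460.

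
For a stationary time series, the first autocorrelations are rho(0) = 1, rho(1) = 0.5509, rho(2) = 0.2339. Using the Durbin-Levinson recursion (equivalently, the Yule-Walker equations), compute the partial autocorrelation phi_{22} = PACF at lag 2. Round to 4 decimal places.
\phi_{22} = -0.0999

The PACF at lag k is phi_{kk}, the last component of the solution
to the Yule-Walker system G_k phi = r_k where
  (G_k)_{ij} = rho(|i - j|), (r_k)_i = rho(i), i,j = 1..k.
Equivalently, Durbin-Levinson gives phi_{kk} iteratively:
  phi_{11} = rho(1)
  phi_{kk} = [rho(k) - sum_{j=1..k-1} phi_{k-1,j} rho(k-j)]
            / [1 - sum_{j=1..k-1} phi_{k-1,j} rho(j)],
  phi_{k,j} = phi_{k-1,j} - phi_{kk} phi_{k-1,k-j},  j = 1..k-1.
Step k = 1:
  phi_11 = rho(1) = 0.5509.
Step k = 2:
  phi_22 = [rho(2) - phi_11 rho(1)] / [1 - phi_11 rho(1)] = [0.2339 - (0.5509)(0.5509)] / [1 - (0.5509)(0.5509)]
         = -0.06959081 / 0.69650919 = -0.0999.
Therefore phi_{22} = -0.0999.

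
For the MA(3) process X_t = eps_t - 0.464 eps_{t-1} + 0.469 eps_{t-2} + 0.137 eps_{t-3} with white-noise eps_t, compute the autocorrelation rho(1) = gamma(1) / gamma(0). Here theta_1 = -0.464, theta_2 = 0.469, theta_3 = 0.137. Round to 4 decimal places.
\rho(1) = -0.4246

For an MA(q) process with theta_0 = 1, the autocovariance is
  gamma(k) = sigma^2 * sum_{i=0..q-k} theta_i * theta_{i+k},
and rho(k) = gamma(k) / gamma(0). Sigma^2 cancels.
  numerator   = (1)*(-0.464) + (-0.464)*(0.469) + (0.469)*(0.137) = -0.617363.
  denominator = (1)^2 + (-0.464)^2 + (0.469)^2 + (0.137)^2 = 1.454026.
  rho(1) = -0.617363 / 1.454026 = -0.4246.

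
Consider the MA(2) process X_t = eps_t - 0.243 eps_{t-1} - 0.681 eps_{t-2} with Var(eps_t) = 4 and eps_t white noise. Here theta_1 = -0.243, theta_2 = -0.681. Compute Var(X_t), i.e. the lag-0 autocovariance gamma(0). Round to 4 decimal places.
\gamma(0) = 6.0912

For an MA(q) process X_t = eps_t + sum_i theta_i eps_{t-i} with
Var(eps_t) = sigma^2, the variance is
  gamma(0) = sigma^2 * (1 + sum_i theta_i^2).
  sum_i theta_i^2 = (-0.243)^2 + (-0.681)^2 = 0.059049 + 0.463761 = 0.52281.
  gamma(0) = 4 * (1 + 0.52281) = 4 * 1.52281 = 6.09124, which rounds to 6.0912.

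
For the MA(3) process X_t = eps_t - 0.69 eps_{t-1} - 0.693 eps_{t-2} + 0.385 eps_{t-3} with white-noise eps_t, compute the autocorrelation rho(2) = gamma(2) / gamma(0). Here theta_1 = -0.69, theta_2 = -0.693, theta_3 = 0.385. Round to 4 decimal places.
\rho(2) = -0.4555

For an MA(q) process with theta_0 = 1, the autocovariance is
  gamma(k) = sigma^2 * sum_{i=0..q-k} theta_i * theta_{i+k},
and rho(k) = gamma(k) / gamma(0). Sigma^2 cancels.
  numerator   = (1)*(-0.693) + (-0.69)*(0.385) = -0.95865.
  denominator = (1)^2 + (-0.69)^2 + (-0.693)^2 + (0.385)^2 = 2.104574.
  rho(2) = -0.95865 / 2.104574 = -0.4555.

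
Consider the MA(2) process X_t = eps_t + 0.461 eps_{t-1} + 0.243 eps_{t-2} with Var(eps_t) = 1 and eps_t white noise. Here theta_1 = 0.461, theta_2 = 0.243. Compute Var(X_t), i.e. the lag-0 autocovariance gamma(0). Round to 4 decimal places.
\gamma(0) = 1.2716

For an MA(q) process X_t = eps_t + sum_i theta_i eps_{t-i} with
Var(eps_t) = sigma^2, the variance is
  gamma(0) = sigma^2 * (1 + sum_i theta_i^2).
  sum_i theta_i^2 = (0.461)^2 + (0.243)^2 = 0.212521 + 0.059049 = 0.27157.
  gamma(0) = 1 * (1 + 0.27157) = 1 * 1.27157 = 1.27157, which rounds to 1.2716.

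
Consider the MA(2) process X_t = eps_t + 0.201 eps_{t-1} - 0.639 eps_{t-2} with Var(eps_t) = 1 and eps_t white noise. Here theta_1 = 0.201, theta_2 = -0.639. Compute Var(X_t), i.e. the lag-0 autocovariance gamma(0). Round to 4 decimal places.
\gamma(0) = 1.4487

For an MA(q) process X_t = eps_t + sum_i theta_i eps_{t-i} with
Var(eps_t) = sigma^2, the variance is
  gamma(0) = sigma^2 * (1 + sum_i theta_i^2).
  sum_i theta_i^2 = (0.201)^2 + (-0.639)^2 = 0.040401 + 0.408321 = 0.448722.
  gamma(0) = 1 * (1 + 0.448722) = 1 * 1.448722 = 1.448722, which rounds to 1.4487.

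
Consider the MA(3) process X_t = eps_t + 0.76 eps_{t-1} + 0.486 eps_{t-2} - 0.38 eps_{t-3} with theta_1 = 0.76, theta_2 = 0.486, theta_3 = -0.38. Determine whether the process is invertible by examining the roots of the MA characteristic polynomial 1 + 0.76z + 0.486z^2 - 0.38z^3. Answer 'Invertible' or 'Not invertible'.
\text{Invertible}

The MA(q) characteristic polynomial is P(z) = 1 + 0.76z + 0.486z^2 - 0.38z^3.
Invertibility requires all roots to lie outside the unit circle, i.e. |z| > 1 for every root.
Degree 3: look for a simple real root z0 first, then factor out (1 - z/z0) and solve the remaining quadratic.
Testing z0 = 2.5: P(2.5) = 1 + (0.76)(2.5) + (0.486)(2.5)^2 + (-0.38)(2.5)^3
  = 1 + (1.9) + (3.0375) + (-5.9375) = 0.  So z_0 = 2.5 is a root, |z_0| = 2.5.
Divide out the factor (1 - 0.4 z) = (1 - z/z0) (since 1/z0 = 0.4):
  P(z) = (1 - 0.4 z)(1 + (1.16) z + (0.95) z^2)
  [check: z-coef 1.16 - (0.4) = 0.76; z^2-coef 0.95 - (0.4)(1.16) = 0.486; z^3-coef -(0.4)(0.95) = -0.38.]
Remaining roots from the quadratic factor 1 + (1.16) z + (0.95) z^2:
  Set 1 + (1.16) z + (0.95) z^2 = 0, i.e. a z^2 + b z + c = 0 with a = 0.95, b = 1.16, c = 1.
  Discriminant D = b^2 - 4ac = (1.16)^2 - 4*(0.95)*1 = 1.3456 - (3.8) = -2.4544.
  D < 0, so the roots are the complex-conjugate pair z = (-b +/- i sqrt(-D)) / (2a) = -0.6105 +/- 0.8246i.
  For a conjugate pair |z|^2 = z * conj(z) = (product of roots) = c/a = 1/(0.95) = 1.052632, so |z| = sqrt(1.052632) = 1.026 for both roots.
Moduli of all roots: 2.5000, 1.0260, 1.0260.
All moduli strictly greater than 1? Yes.
Verdict: Invertible.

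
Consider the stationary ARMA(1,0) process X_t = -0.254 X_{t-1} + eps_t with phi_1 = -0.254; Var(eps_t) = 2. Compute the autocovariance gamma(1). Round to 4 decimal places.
\gamma(1) = -0.5430

Multiply the model equation by X_{t-k} and take expectations. With theta_0 = psi_0 = 1 and psi_j the MA(infinity) weights, this gives
  gamma(k) - sum_i phi_i gamma(k-i) = c_k,
  c_k = sigma^2 * sum_{j=k..q} theta_j psi_{j-k}   (c_k = 0 for k > q),
using gamma(-m) = gamma(m).
Pure AR (q = 0): c_0 = sigma^2 = 2, c_k = 0 for k >= 1.
Equations for k = 0 and k = 1 (AR order 1):
  gamma(0) = phi_1 gamma(1) + c_0
  gamma(1) = phi_1 gamma(0) + c_1
Substituting the second into the first: gamma(0) (1 - phi_1^2) = c_0 + phi_1 c_1, so
  gamma(0) = c_0 / (1 - phi_1^2) = 2 / (1 - (-0.254)^2) = 2 / 0.935484 = 2.137931.
  gamma(1) = phi_1 gamma(0) = (-0.254)(2.137931) = -0.543034.
Therefore gamma(1) = -0.5430 (to 4 decimal places).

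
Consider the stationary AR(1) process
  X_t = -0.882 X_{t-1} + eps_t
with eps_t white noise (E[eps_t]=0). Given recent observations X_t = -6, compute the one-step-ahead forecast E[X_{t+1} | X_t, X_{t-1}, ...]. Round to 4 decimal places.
E[X_{t+1} \mid \mathcal F_t] = 5.2920

For an AR(p) model X_t = c + sum_i phi_i X_{t-i} + eps_t, the
one-step-ahead conditional mean is
  E[X_{t+1} | X_t, ...] = c + sum_i phi_i X_{t+1-i}.
Substitute known values:
  E[X_{t+1} | ...] = (-0.882) * (-6)
                   = 5.2920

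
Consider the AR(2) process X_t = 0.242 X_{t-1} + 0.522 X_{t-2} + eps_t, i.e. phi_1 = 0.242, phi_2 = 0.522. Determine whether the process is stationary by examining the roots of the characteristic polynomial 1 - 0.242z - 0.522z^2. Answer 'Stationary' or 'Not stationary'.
\text{Stationary}

The AR(p) characteristic polynomial is P(z) = 1 - 0.242z - 0.522z^2.
Stationarity requires all roots to lie outside the unit circle, i.e. |z| > 1 for every root.
Set 1 + (-0.242) z + (-0.522) z^2 = 0, i.e. a z^2 + b z + c = 0 with a = -0.522, b = -0.242, c = 1.
Discriminant D = b^2 - 4ac = (-0.242)^2 - 4*(-0.522)*1 = 0.058564 - (-2.088) = 2.146564.
D >= 0, so the roots are real: z = (-b +/- sqrt(D)) / (2a) = (0.242 +/- 1.465116) / (-1.044).
  z_1 = (0.242 + 1.465116) / (-1.044) = -1.6352,   |z_1| = 1.6352.
  z_2 = (0.242 - 1.465116) / (-1.044) = 1.1716,   |z_2| = 1.1716.
Moduli of all roots: 1.6352, 1.1716.
All moduli strictly greater than 1? Yes.
Verdict: Stationary.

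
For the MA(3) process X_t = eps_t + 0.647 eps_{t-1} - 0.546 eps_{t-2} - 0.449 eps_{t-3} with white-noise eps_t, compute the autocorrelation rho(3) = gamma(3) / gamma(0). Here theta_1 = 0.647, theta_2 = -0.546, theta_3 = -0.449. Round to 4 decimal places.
\rho(3) = -0.2341

For an MA(q) process with theta_0 = 1, the autocovariance is
  gamma(k) = sigma^2 * sum_{i=0..q-k} theta_i * theta_{i+k},
and rho(k) = gamma(k) / gamma(0). Sigma^2 cancels.
  numerator   = (1)*(-0.449) = -0.449.
  denominator = (1)^2 + (0.647)^2 + (-0.546)^2 + (-0.449)^2 = 1.918326.
  rho(3) = -0.449 / 1.918326 = -0.2341.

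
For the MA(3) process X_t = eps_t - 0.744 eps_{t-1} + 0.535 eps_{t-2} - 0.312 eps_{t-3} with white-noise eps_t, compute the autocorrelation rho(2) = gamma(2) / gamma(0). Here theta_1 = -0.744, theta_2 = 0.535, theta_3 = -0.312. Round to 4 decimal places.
\rho(2) = 0.3960

For an MA(q) process with theta_0 = 1, the autocovariance is
  gamma(k) = sigma^2 * sum_{i=0..q-k} theta_i * theta_{i+k},
and rho(k) = gamma(k) / gamma(0). Sigma^2 cancels.
  numerator   = (1)*(0.535) + (-0.744)*(-0.312) = 0.767128.
  denominator = (1)^2 + (-0.744)^2 + (0.535)^2 + (-0.312)^2 = 1.937105.
  rho(2) = 0.767128 / 1.937105 = 0.3960.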